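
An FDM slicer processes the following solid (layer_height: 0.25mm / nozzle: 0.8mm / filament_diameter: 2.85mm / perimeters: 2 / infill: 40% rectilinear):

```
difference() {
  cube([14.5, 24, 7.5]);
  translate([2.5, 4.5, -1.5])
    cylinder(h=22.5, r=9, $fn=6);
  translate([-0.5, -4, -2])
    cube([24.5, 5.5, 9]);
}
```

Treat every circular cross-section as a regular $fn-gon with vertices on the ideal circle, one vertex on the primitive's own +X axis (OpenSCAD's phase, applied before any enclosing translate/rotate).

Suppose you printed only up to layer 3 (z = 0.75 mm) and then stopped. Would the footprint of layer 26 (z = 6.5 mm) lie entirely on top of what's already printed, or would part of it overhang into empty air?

Compare the two slices. At z = 0.75: the cube is present — its section is the full 14.5×24 rectangle (area 348.00 mm²); the r=9 cylinder at (2.5, 4.5) gives a regular 6-gon of circumradius 9 (constant along its height) (area = (6/2)·9.000²·sin(360°/6) = 210.44 mm²); the cube at (-0.5, -4) (footprint 24.5×5.5) is included at this height (area 134.75 mm²); Taking the first minus the rest: starting from the 14.5×24 cube (348.00 mm²), the r=9 cylinder at (2.5, 4.5) partially overlaps it — only the 118.00 mm² overlap (of its 210.44 mm²) is removed, clipping the outline; the 24.5×5.5 cube at (-0.5, -4) partially overlaps it — only the 7.75 mm² overlap (of its 134.75 mm²) is removed, clipping the outline — area = 222.25 mm². At z = 6.5: the cube is present — its section is the full 14.5×24 rectangle (area 348.00 mm²); the r=9 cylinder at (2.5, 4.5) contributes a regular 6-gon of circumradius 9 (area = (6/2)·9.000²·sin(360°/6) = 210.44 mm²); the cube at (-0.5, -4) (footprint 24.5×5.5) is included at this height (area 134.75 mm²); After the difference (first − rest): starting from the 14.5×24 cube (348.00 mm²), the r=9 cylinder at (2.5, 4.5) partially overlaps it — only the 118.00 mm² overlap (of its 210.44 mm²) is removed, clipping the outline; the 24.5×5.5 cube at (-0.5, -4) partially overlaps it — only the 7.75 mm² overlap (of its 134.75 mm²) is removed, clipping the outline — area = 222.25 mm². Checking containment: the cross-section at z = 6.5 is a subset of the cross-section at z = 0.75.

entirely on top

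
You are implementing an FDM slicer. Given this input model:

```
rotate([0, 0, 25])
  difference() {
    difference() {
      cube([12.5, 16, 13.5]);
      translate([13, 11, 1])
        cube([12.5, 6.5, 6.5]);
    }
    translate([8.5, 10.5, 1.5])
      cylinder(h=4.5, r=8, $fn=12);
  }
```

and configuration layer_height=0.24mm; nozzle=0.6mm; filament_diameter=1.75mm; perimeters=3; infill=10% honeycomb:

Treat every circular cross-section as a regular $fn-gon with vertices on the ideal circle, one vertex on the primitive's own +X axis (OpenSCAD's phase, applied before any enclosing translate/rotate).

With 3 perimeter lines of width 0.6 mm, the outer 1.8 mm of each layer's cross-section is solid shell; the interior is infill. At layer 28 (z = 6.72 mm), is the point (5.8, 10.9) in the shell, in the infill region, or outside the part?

At z = 6.72 mm: the cube (footprint 12.5×16) is included at this height; the cube at (13, 11) (footprint 12.5×6.5) is included at this height; After the difference (first − rest): starting from the 12.5×16 cube, the 12.5×6.5 cube at (13, 11) misses the remaining region (no effect) — 1 connected region; the cylinder at (8.5, 10.5) is absent (z outside [1.5, 6]); Subtracting the remaining from the first: none of the subtracted shapes is present at this height, so the result so far is unchanged — 1 connected region; (whole slice rotated 25° about Z — lengths, areas and connectivity unchanged). Overall, the cross-section is a single solid region. Undo the 25° rotation: the query point maps to (9.863, 7.428) in the un-rotated model frame. The nearest boundary edge runs (12.50, 16.00)→(12.50, 0.00); distance from the point to it = 2.64 mm. The point is inside the cross-section and 2.64 mm from the nearest boundary — more than the 1.8 mm shell width (3 × 0.6), so it's in the infill interior.

infill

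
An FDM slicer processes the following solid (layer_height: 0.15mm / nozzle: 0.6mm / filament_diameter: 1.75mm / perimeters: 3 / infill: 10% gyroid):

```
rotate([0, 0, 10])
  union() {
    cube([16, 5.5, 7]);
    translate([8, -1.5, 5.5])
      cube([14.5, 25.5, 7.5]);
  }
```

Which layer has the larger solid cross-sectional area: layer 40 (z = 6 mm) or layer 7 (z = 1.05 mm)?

Layer 40 (z = 6): the 16×5.5 cube contributes its full rectangle (area 88.00 mm²); the 14.5×25.5 cube at (8, -1.5) contributes its full rectangle (area 369.75 mm²); Merging all regions: the regions partially overlap — summed areas 457.75 mm² minus the doubly-counted overlap 44.00 mm² gives 413.75 mm² — area = 413.75 mm²; (rotated 10° about Z; rotation is an isometry so areas/perimeters/island counts are preserved). So its area = 413.75 mm². Layer 7 (z = 1.05): the cube is present — its section is the full 16×5.5 rectangle (area 88.00 mm²); the cube at (8, -1.5) is not intersected at this z (z outside [5.5, 13]); Merging all regions: only the 16×5.5 cube is present, so the union is just that shape — area = 88.00 mm²; (rotated 10° about Z; rotation is an isometry so areas/perimeters/island counts are preserved). So its area = 88.00 mm². Layer 40 is larger (413.75 vs 88.00 mm²).

layer 40 (z = 6 mm)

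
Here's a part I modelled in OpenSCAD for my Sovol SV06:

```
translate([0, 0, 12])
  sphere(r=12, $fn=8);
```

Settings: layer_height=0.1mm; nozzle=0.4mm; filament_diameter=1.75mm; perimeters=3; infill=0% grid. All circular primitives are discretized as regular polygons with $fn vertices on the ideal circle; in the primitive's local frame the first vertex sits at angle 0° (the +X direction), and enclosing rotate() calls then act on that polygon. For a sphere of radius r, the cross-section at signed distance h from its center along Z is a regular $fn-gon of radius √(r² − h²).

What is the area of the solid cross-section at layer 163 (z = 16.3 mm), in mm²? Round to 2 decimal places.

At z = 16.3 mm: the r=12 sphere contributes a regular 8-gon of circumradius √(12²−4.3²) = 11.203 (area = (8/2)·11.203²·sin(360°/8) = 355.00 mm²). Overall, the cross-section is a single solid region. Net area = 355.00 mm².

355.00 mm²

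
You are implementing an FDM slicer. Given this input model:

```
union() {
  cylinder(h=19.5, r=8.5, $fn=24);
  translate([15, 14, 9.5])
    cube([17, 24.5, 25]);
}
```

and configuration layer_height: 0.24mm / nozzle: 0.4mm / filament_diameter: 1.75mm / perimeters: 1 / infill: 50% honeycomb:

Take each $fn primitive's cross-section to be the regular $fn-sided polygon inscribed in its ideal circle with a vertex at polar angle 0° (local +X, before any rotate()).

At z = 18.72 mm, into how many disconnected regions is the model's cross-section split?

At z = 18.72 mm: the r=8.5 cylinder contributes a regular 24-gon of circumradius 8.5; the 17×24.5 cube at (15, 14) contributes its full rectangle; Merging all regions: the 2 present regions are separate (no shared area or edge), so areas and boundary lengths simply add and each stays a separate island — 2 connected regions. The result has 2 disconnected regions.

2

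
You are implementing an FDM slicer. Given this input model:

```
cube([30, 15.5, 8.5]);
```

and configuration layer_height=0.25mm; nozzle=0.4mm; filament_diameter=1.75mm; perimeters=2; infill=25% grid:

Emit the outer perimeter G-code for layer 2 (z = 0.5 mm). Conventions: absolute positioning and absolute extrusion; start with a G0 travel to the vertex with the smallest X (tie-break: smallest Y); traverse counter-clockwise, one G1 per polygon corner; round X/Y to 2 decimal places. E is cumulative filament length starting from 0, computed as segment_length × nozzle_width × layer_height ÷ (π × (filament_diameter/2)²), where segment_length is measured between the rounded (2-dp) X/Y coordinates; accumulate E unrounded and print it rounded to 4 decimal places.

G0 X0.00 Y0.00 Z0.50
G1 X30.00 Y0.00 E1.2473
G1 X30.00 Y15.50 E1.8917
G1 X0.00 Y15.50 E3.1389
G1 X0.00 Y0.00 E3.7833

At z = 0.5 mm: the cube (footprint 30×15.5) is included at this height. The outline is a single polygon with 4 vertices. Extrusion per mm of travel: 0.4 × 0.25 / (π × 0.875²) = 0.041575. Accumulating E over each segment gives final E = 3.7833.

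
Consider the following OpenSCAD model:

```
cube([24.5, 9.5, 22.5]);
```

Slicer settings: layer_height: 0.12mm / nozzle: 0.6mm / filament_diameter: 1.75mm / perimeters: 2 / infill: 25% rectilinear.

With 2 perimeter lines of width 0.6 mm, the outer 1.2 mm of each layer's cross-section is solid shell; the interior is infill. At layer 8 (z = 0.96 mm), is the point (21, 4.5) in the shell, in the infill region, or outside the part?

infill

At z = 0.96 mm: the cube (footprint 24.5×9.5) is included at this height. Overall, the cross-section is a single solid region. The nearest boundary edge runs (24.50, 0.00)→(24.50, 9.50); distance from the point to it = 3.50 mm. The point is inside the cross-section and 3.50 mm from the nearest boundary — more than the 1.2 mm shell width (2 × 0.6), so it's in the infill interior.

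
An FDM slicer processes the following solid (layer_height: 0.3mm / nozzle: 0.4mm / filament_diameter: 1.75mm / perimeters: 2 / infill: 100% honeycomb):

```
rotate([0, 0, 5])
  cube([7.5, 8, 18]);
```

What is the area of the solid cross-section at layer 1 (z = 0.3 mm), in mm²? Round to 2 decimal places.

At z = 0.3 mm: the cube (footprint 7.5×8) is included at this height (area 60.00 mm²); (rotated 5° about Z; rotation is an isometry so areas/perimeters/island counts are preserved). Overall, the cross-section is a single solid region. Net area = 60.00 mm².

60.00 mm²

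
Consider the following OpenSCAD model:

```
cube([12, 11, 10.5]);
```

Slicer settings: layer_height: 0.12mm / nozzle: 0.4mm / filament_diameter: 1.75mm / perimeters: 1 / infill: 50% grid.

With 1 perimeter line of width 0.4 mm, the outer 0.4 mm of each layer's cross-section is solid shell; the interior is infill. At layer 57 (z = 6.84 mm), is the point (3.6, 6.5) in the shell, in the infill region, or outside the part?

At z = 6.84 mm: the 12×11 cube contributes its full rectangle. Overall, the cross-section is a single solid region. The nearest boundary edge runs (0.00, 11.00)→(0.00, 0.00); distance from the point to it = 3.60 mm. The point is inside the cross-section and 3.60 mm from the nearest boundary — more than the 0.4 mm shell width (1 × 0.4), so it's in the infill interior.

infill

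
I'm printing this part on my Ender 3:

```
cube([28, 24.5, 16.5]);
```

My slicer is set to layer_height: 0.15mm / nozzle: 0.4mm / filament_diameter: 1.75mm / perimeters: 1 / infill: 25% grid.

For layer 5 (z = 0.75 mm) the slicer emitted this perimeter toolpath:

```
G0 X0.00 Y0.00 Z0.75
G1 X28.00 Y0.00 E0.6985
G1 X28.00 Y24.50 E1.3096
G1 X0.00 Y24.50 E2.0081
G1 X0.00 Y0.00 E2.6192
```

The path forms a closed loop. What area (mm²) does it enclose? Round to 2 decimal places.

Apply the shoelace formula to the sequence of (X, Y) vertices; enclosed area = 686.00 mm².

686.00 mm²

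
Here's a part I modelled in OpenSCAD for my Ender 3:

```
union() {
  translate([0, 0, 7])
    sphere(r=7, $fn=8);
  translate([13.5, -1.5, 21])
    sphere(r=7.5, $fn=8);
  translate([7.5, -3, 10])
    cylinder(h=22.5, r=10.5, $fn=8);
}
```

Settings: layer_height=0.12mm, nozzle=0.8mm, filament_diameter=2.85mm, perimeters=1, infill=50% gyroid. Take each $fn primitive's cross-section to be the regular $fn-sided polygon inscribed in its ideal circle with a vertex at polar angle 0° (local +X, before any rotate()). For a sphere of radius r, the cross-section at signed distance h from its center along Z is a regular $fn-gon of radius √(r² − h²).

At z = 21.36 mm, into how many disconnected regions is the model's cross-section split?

At z = 21.36 mm: the sphere is absent (|z−center|=14.360 > r=7); the r=7.5 sphere at (13.5, -1.5) contributes a regular 8-gon of circumradius √(7.5²−0.36²) = 7.491; the r=10.5 cylinder at (7.5, -3) gives a regular 8-gon of circumradius 10.5 (constant along its height); Combining (union): the regions partially overlap (shared area 119.71 mm²), so overlapping operands fuse into one piece — 1 connected region. The result has 1 disconnected region.

1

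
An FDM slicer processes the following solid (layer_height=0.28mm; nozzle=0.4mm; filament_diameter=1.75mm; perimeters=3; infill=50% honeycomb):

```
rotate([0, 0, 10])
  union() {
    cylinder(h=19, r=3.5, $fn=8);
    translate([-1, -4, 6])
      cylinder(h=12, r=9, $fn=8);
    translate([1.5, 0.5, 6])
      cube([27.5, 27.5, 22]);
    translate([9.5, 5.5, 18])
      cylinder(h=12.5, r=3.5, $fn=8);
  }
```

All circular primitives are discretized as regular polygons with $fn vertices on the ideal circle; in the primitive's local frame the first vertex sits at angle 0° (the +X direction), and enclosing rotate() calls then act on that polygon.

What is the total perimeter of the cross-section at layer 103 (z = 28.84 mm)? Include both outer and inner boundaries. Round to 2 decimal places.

21.43 mm

At z = 28.84 mm: the cylinder is absent (z outside [0, 19]); the cylinder at (-1, -4) does not reach this height (z outside [6, 18]); the cube at (1.5, 0.5) does not reach this height (z outside [6, 28]); the r=3.5 cylinder at (9.5, 5.5) gives a regular 8-gon of circumradius 3.5 (constant along its height) (perimeter = 2·8·3.500·sin(180°/8) = 21.43 mm); Combining (union): only the r=3.5 cylinder at (9.5, 5.5) is present, so the union is just that shape — boundary = 21.43 mm; (rotated 10° about Z; rotation is an isometry so areas/perimeters/island counts are preserved). Overall, the cross-section is a single solid region. Total boundary length (outer) = 21.43 mm.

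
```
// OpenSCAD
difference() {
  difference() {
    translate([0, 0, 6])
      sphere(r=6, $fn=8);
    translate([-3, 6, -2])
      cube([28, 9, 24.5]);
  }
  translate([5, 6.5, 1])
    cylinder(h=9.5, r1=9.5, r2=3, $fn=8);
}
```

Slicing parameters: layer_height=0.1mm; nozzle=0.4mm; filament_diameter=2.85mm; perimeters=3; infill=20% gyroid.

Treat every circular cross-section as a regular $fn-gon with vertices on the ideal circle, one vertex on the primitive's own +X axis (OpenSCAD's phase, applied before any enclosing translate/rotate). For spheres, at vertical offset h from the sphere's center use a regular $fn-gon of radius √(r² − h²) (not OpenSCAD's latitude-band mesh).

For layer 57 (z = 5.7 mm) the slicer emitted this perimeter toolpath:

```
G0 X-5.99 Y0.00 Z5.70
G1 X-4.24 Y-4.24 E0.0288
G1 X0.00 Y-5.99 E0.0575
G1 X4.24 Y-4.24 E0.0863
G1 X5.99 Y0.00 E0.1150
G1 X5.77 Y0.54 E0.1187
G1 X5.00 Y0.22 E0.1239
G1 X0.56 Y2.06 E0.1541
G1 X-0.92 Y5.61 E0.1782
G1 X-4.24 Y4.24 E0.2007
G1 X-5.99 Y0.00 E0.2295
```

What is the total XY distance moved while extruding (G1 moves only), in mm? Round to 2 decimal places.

36.60 mm

Sum the Euclidean lengths of each G1 segment: total = 36.60 mm.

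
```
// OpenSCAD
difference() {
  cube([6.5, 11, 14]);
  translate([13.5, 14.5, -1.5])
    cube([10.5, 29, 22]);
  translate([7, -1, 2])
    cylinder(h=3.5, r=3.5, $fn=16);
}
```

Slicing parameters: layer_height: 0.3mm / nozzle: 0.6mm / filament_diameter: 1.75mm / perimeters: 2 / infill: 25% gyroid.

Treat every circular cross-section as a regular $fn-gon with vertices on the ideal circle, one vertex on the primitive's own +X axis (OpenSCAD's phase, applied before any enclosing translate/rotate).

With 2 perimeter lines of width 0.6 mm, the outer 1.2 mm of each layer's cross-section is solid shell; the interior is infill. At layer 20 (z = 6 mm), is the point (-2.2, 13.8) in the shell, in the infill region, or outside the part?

outside

At z = 6 mm: the cube is present — its section is the full 6.5×11 rectangle; the cube at (13.5, 14.5) (footprint 10.5×29) is included at this height; the cylinder at (7, -1) does not reach this height (z outside [2, 5.5]); Subtracting the remaining from the first: starting from the 6.5×11 cube, the 10.5×29 cube at (13.5, 14.5) misses the remaining region (no effect) — 1 connected region. Overall, the cross-section is a single solid region. The nearest boundary edge runs (0.00, 11.00)→(6.50, 11.00); distance from the point to it = 3.56 mm. The point is not inside any of the regions above, so it lies outside the cross-section (3.56 mm from the nearest boundary).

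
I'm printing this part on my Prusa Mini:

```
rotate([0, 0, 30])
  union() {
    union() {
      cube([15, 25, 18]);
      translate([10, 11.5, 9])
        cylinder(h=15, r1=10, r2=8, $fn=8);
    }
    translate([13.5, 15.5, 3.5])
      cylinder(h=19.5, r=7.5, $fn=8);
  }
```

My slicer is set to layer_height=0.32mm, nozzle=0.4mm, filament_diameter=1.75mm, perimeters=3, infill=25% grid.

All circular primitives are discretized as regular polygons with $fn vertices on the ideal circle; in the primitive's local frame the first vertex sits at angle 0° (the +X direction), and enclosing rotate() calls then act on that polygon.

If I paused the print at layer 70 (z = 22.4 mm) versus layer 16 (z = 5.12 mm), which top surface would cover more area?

layer 16 (z = 5.12 mm)

Layer 70 (z = 22.4): the cube is not intersected at this z (z outside [0, 18]); the cone at (10, 11.5) contributes a regular 8-gon of circumradius 8.213 (interpolated between r1=10 and r2=8 at t=0.893) (area = (8/2)·8.213²·sin(360°/8) = 190.80 mm²); Taking the union: only the cone at (10, 11.5) is present, so the union is just that shape — area = 190.80 mm²; the r=7.5 cylinder at (13.5, 15.5) gives a regular 8-gon of circumradius 7.5 (constant along its height) (area = (8/2)·7.500²·sin(360°/8) = 159.10 mm²); Merging all regions: the regions partially overlap — summed areas 349.90 mm² minus the doubly-counted overlap 96.68 mm² gives 253.22 mm² — area = 253.22 mm²; (rotated 30° about Z; rotation is an isometry so areas/perimeters/island counts are preserved). So its area = 253.22 mm². Layer 16 (z = 5.12): the cube is present — its section is the full 15×25 rectangle (area 375.00 mm²); the cone at (10, 11.5) is absent (z outside [9, 24]); Combining (union): only the 15×25 cube is present, so the union is just that shape — area = 375.00 mm²; the r=7.5 cylinder at (13.5, 15.5) gives a regular 8-gon of circumradius 7.5 (constant along its height) (area = (8/2)·7.500²·sin(360°/8) = 159.10 mm²); Combining (union): the regions partially overlap — summed areas 534.10 mm² minus the doubly-counted overlap 101.12 mm² gives 432.98 mm² — area = 432.98 mm²; (rotated 30° about Z; rotation is an isometry so areas/perimeters/island counts are preserved). So its area = 432.98 mm². Layer 16 is larger (432.98 vs 253.22 mm²).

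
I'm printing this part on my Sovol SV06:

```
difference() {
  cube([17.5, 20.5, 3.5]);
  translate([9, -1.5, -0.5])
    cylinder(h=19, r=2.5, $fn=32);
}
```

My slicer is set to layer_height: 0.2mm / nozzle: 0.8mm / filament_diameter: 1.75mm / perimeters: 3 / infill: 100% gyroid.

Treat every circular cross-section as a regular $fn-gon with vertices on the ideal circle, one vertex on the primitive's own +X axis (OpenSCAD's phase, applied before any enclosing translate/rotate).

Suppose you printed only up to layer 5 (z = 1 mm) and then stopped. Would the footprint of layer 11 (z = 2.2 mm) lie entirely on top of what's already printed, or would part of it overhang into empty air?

Compare the two slices. At z = 1: the 17.5×20.5 cube contributes its full rectangle (area 358.75 mm²); the r=2.5 cylinder at (9, -1.5) gives a regular 32-gon of circumradius 2.5 (constant along its height) (area = (32/2)·2.500²·sin(360°/32) = 19.51 mm²); Subtracting the remaining from the first: starting from the 17.5×20.5 cube (358.75 mm²), the r=2.5 cylinder at (9, -1.5) partially overlaps it — only the 2.76 mm² overlap (of its 19.51 mm²) is removed, clipping the outline — area = 355.99 mm². At z = 2.2: the cube is present — its section is the full 17.5×20.5 rectangle (area 358.75 mm²); the r=2.5 cylinder at (9, -1.5) gives a regular 32-gon of circumradius 2.5 (constant along its height) (area = (32/2)·2.500²·sin(360°/32) = 19.51 mm²); After the difference (first − rest): starting from the 17.5×20.5 cube (358.75 mm²), the r=2.5 cylinder at (9, -1.5) partially overlaps it — only the 2.76 mm² overlap (of its 19.51 mm²) is removed, clipping the outline — area = 355.99 mm². Checking containment: the cross-section at z = 2.2 is a subset of the cross-section at z = 1.

entirely on top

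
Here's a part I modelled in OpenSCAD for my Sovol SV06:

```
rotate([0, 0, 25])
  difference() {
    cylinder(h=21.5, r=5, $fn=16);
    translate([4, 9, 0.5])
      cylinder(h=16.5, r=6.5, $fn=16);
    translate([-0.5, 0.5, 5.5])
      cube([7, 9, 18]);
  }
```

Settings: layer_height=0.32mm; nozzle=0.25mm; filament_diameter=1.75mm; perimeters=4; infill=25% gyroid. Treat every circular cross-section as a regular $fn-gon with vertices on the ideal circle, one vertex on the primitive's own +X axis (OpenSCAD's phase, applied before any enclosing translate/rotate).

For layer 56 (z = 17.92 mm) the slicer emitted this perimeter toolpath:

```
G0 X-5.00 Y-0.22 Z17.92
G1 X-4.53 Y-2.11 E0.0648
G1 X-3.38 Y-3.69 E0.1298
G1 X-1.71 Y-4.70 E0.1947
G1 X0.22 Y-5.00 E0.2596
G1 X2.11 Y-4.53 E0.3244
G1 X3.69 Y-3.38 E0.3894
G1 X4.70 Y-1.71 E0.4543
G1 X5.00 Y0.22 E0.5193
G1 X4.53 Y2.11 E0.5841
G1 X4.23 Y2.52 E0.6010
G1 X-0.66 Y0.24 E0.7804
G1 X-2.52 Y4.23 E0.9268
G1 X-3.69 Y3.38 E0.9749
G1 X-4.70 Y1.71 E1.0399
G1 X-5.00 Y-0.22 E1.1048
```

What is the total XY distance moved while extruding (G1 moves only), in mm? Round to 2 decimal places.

Sum the Euclidean lengths of each G1 segment: total = 33.22 mm.

33.22 mm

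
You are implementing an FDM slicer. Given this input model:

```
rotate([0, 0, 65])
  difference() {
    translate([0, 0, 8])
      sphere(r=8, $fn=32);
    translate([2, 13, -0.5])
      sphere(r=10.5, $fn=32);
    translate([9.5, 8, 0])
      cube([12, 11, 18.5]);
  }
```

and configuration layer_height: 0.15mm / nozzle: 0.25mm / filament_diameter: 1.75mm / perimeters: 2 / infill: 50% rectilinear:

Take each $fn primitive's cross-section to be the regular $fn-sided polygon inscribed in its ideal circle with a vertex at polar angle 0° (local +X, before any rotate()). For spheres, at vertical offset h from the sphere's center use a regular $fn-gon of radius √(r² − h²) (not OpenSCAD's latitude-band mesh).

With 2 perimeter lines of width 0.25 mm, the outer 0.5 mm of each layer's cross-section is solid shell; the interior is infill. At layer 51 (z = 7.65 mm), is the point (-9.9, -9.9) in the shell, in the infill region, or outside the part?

At z = 7.65 mm: the sphere: section is a regular 32-gon, circumradius = √(r²−h²) = √(8²−0.35²) = 7.992; the r=10.5 sphere at (2, 13) contributes a regular 32-gon of circumradius √(10.5²−8.15²) = 6.620; the cube at (9.5, 8) (footprint 12×11) is included at this height; After the difference (first − rest): starting from the r=8 sphere, the r=10.5 sphere at (2, 13) partially overlaps it — only the 5.92 mm² overlap (of its 136.81 mm²) is removed, clipping the outline; the 12×11 cube at (9.5, 8) misses the remaining region (no effect) — 1 connected region; (rotated 65° about Z; rotation is an isometry so areas/perimeters/island counts are preserved). Overall, the cross-section is a single solid region. Undo the 65° rotation: the query point maps to (-13.156, 4.789) in the un-rotated model frame. The nearest boundary edge runs (-7.84, 1.56)→(-7.38, 3.06); distance from the point to it = 6.03 mm. The point is not inside any of the regions above, so it lies outside the cross-section (6.03 mm from the nearest boundary).

outside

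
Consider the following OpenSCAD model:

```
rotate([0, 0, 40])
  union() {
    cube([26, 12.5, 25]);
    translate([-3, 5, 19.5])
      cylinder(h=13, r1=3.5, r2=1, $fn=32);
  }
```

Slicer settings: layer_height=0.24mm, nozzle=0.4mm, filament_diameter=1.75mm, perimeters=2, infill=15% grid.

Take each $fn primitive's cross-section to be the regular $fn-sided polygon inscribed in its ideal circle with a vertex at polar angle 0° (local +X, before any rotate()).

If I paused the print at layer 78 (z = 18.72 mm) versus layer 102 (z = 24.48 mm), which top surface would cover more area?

Layer 78 (z = 18.72): the cube is present — its section is the full 26×12.5 rectangle (area 325.00 mm²); the cone at (-3, 5) does not reach this height (z outside [19.5, 32.5]); Merging all regions: only the 26×12.5 cube is present, so the union is just that shape — area = 325.00 mm²; (rotated 40° about Z; rotation is an isometry so areas/perimeters/island counts are preserved). So its area = 325.00 mm². Layer 102 (z = 24.48): the 26×12.5 cube contributes its full rectangle (area 325.00 mm²); the cone at (-3, 5): at t=0.383 of its height the radius interpolates to r₁+(r₂−r₁)t = 2.542, giving a regular 32-gon of that circumradius (area = (32/2)·2.542²·sin(360°/32) = 20.17 mm²); Merging all regions: the 2 present regions are separate (no shared area or edge), so areas and boundary lengths simply add and each stays a separate island — area = 345.17 mm²; (rotated 40° about Z; rotation is an isometry so areas/perimeters/island counts are preserved). So its area = 345.17 mm². Layer 102 is larger (345.17 vs 325.00 mm²).

layer 102 (z = 24.48 mm)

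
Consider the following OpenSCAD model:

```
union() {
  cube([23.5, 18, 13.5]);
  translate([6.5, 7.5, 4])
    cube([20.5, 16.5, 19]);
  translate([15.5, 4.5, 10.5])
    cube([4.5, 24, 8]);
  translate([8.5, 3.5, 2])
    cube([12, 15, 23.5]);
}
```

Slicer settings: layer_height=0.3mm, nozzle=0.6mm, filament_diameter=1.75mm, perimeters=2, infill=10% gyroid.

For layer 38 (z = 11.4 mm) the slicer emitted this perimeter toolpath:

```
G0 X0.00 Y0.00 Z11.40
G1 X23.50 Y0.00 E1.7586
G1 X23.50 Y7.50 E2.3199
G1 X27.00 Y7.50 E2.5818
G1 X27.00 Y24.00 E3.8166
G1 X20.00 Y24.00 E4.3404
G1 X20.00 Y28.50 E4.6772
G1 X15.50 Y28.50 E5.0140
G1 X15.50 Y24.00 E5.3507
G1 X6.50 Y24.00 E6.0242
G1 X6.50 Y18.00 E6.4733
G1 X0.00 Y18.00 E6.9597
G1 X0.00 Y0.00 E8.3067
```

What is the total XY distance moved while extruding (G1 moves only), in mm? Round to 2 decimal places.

111.00 mm

Sum the Euclidean lengths of each G1 segment: total = 111.00 mm.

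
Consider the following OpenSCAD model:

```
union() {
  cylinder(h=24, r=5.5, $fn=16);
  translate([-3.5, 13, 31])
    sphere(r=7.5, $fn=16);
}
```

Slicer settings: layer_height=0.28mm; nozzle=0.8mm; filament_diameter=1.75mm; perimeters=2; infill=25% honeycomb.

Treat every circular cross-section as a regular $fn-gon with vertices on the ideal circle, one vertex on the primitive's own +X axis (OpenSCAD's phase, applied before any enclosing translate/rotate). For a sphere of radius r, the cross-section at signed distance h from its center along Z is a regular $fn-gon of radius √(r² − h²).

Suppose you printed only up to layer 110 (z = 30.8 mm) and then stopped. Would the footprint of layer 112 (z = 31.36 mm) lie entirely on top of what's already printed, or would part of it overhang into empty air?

entirely on top

Compare the two slices. At z = 30.8: the cylinder is not intersected at this z (z outside [0, 24]); the sphere at (-3.5, 13): section is a regular 16-gon, circumradius = √(r²−h²) = √(7.5²−0.2²) = 7.497 (area = (16/2)·7.497²·sin(360°/16) = 172.09 mm²); Merging all regions: only the r=7.5 sphere at (-3.5, 13) is present, so the union is just that shape — area = 172.09 mm². At z = 31.36: the cylinder is absent (z outside [0, 24]); the r=7.5 sphere at (-3.5, 13) contributes a regular 16-gon of circumradius √(7.5²−0.36²) = 7.491 (area = (16/2)·7.491²·sin(360°/16) = 171.81 mm²); Taking the union: only the r=7.5 sphere at (-3.5, 13) is present, so the union is just that shape — area = 171.81 mm². Checking containment: the cross-section at z = 31.36 is a subset of the cross-section at z = 30.8.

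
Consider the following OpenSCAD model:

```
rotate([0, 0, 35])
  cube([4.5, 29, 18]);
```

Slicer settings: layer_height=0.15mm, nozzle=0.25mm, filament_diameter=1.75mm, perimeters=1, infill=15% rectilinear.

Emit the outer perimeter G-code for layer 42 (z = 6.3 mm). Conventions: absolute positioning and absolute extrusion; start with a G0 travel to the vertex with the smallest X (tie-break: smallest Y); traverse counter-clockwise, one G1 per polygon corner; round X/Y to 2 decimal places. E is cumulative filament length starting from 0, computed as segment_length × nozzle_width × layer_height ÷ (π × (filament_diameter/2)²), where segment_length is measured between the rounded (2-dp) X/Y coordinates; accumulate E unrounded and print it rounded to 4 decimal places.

At z = 6.3 mm: the 4.5×29 cube contributes its full rectangle; (rotated 35° about Z; rotation is an isometry so areas/perimeters/island counts are preserved). The outline is a single polygon with 4 vertices. Extrusion per mm of travel: 0.25 × 0.15 / (π × 0.875²) = 0.015591. Accumulating E over each segment gives final E = 1.0447.

G0 X-16.63 Y23.76 Z6.30
G1 X0.00 Y0.00 E0.4522
G1 X3.69 Y2.58 E0.5224
G1 X-12.95 Y26.34 E0.9746
G1 X-16.63 Y23.76 E1.0447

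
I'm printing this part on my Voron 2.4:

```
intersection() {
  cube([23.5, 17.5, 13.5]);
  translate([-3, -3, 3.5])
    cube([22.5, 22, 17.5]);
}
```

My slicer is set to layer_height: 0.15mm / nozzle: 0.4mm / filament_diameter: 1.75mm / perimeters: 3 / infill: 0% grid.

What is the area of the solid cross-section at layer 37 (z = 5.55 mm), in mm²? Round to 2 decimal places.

341.25 mm²

At z = 5.55 mm: the cube is present — its section is the full 23.5×17.5 rectangle (area 411.25 mm²); the cube at (-3, -3) (footprint 22.5×22) is included at this height (area 495.00 mm²); Keeping only the common overlap: the 22.5×22 cube at (-3, -3) partially overlaps the 23.5×17.5 cube; clipping to the common part keeps 341.25 mm² — area = 341.25 mm². Overall, the cross-section is a single solid region. Net area = 341.25 mm².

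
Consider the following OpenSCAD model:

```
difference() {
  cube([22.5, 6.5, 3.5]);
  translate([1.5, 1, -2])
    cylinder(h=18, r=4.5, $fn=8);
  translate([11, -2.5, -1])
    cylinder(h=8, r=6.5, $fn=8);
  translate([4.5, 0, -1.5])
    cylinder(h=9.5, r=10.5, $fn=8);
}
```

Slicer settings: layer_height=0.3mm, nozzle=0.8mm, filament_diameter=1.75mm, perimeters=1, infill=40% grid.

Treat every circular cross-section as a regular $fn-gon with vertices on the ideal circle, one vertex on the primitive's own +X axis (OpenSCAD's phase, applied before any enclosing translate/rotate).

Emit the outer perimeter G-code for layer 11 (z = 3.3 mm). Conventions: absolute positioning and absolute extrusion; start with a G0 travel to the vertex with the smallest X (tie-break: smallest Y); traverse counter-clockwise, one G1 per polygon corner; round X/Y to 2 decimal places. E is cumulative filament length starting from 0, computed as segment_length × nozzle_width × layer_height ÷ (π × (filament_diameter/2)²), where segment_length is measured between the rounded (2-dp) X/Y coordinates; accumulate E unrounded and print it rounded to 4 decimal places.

At z = 3.3 mm: the 22.5×6.5 cube contributes its full rectangle; the r=4.5 cylinder at (1.5, 1) gives a regular 8-gon of circumradius 4.5 (constant along its height); the cylinder at (11, -2.5): section is a regular 8-gon, circumradius r=6.5; the cylinder at (4.5, 0): section is a regular 8-gon, circumradius r=10.5; Taking the first minus the rest: starting from the 22.5×6.5 cube, the r=4.5 cylinder at (1.5, 1) partially overlaps it — only the 26.40 mm² overlap (of its 57.28 mm²) is removed, clipping the outline; the r=6.5 cylinder at (11, -2.5) partially overlaps it — only the 29.79 mm² overlap (of its 119.50 mm²) is removed, clipping the outline; the r=10.5 cylinder at (4.5, 0) partially overlaps it — only the 36.17 mm² overlap (of its 311.83 mm²) is removed, clipping the outline — 1 connected region. The outline is a single polygon with 6 vertices. Extrusion per mm of travel: 0.8 × 0.3 / (π × 0.875²) = 0.099780. Accumulating E over each segment gives final E = 3.0818.

G0 X12.31 Y6.50 Z3.30
G1 X13.83 Y2.83 E0.3964
G1 X15.60 Y2.10 E0.5874
G1 X16.46 Y0.00 E0.8138
G1 X22.50 Y0.00 E1.4165
G1 X22.50 Y6.50 E2.0651
G1 X12.31 Y6.50 E3.0818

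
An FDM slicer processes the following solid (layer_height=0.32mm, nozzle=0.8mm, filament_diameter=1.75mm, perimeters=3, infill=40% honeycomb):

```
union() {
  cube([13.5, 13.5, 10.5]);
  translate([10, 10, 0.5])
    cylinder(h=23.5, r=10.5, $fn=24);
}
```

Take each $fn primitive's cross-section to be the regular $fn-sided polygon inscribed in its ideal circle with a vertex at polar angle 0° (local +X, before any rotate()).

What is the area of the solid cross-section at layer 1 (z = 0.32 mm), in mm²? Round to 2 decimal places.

182.25 mm²

At z = 0.32 mm: the 13.5×13.5 cube contributes its full rectangle (area 182.25 mm²); the cylinder at (10, 10) is absent (z outside [0.5, 24]); Combining (union): only the 13.5×13.5 cube is present, so the union is just that shape — area = 182.25 mm². Overall, the cross-section is a single solid region. Net area = 182.25 mm².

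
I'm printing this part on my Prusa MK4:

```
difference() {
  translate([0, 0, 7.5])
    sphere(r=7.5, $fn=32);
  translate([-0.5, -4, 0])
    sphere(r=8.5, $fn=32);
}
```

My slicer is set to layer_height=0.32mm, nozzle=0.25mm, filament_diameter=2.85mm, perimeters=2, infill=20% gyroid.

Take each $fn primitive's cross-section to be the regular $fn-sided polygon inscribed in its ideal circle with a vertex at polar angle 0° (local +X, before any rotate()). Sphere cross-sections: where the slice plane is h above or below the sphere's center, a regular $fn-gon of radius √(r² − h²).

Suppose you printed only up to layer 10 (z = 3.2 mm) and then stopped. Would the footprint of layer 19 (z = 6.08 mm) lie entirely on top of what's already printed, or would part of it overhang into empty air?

Compare the two slices. At z = 3.2: the r=7.5 sphere slices to a regular 32-gon of circumradius 6.145 (√(r²−h²) with h=4.3 from center) (area = (32/2)·6.145²·sin(360°/32) = 117.87 mm²); the r=8.5 sphere at (-0.5, -4) slices to a regular 32-gon of circumradius 7.875 (√(r²−h²) with h=3.2 from center) (area = (32/2)·7.875²·sin(360°/32) = 193.56 mm²); After the difference (first − rest): starting from the r=7.5 sphere (117.87 mm²), the r=8.5 sphere at (-0.5, -4) partially overlaps it — only the 94.73 mm² overlap (of its 193.56 mm²) is removed, clipping the outline — area = 23.13 mm². At z = 6.08: the r=7.5 sphere slices to a regular 32-gon of circumradius 7.364 (√(r²−h²) with h=1.42 from center) (area = (32/2)·7.364²·sin(360°/32) = 169.29 mm²); the r=8.5 sphere at (-0.5, -4) slices to a regular 32-gon of circumradius 5.940 (√(r²−h²) with h=6.08 from center) (area = (32/2)·5.940²·sin(360°/32) = 110.14 mm²); Taking the first minus the rest: starting from the r=7.5 sphere (169.29 mm²), the r=8.5 sphere at (-0.5, -4) partially overlaps it — only the 83.59 mm² overlap (of its 110.14 mm²) is removed, clipping the outline — area = 85.70 mm². Checking containment: at z = 6.08 the cross-section extends beyond the z = 3.2 cross-section by about 62.57 mm².

part overhangs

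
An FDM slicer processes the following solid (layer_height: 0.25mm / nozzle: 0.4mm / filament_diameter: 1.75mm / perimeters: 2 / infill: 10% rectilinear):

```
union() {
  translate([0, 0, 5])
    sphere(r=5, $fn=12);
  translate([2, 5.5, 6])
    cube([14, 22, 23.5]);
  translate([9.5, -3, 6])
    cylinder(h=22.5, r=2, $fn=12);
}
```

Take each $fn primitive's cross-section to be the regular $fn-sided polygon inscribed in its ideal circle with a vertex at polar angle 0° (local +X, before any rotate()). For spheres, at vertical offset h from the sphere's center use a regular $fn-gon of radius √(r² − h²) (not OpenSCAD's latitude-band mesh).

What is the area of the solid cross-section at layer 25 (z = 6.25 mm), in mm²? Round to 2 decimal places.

390.31 mm²

At z = 6.25 mm: the r=5 sphere slices to a regular 12-gon of circumradius 4.841 (√(r²−h²) with h=1.25 from center) (area = (12/2)·4.841²·sin(360°/12) = 70.31 mm²); the cube at (2, 5.5) (footprint 14×22) is included at this height (area 308.00 mm²); the cylinder at (9.5, -3): section is a regular 12-gon, circumradius r=2 (area = (12/2)·2.000²·sin(360°/12) = 12.00 mm²); Taking the union: the 3 present regions are separate (no shared area or edge), so areas and boundary lengths simply add and each stays a separate island — area = 390.31 mm². Overall, the cross-section has 3 separate islands. Net area = 390.31 mm².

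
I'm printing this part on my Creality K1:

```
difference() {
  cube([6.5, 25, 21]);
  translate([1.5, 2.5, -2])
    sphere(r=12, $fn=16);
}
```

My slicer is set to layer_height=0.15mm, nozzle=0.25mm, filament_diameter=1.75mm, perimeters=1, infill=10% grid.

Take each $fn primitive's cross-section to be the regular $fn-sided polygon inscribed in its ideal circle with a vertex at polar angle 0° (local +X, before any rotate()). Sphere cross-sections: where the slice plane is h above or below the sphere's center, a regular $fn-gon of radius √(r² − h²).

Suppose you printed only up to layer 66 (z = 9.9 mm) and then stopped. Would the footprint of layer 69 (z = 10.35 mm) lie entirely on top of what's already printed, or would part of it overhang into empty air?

Compare the two slices. At z = 9.9: the cube is present — its section is the full 6.5×25 rectangle (area 162.50 mm²); the r=12 sphere at (1.5, 2.5) slices to a regular 16-gon of circumradius 1.546 (√(r²−h²) with h=11.9 from center) (area = (16/2)·1.546²·sin(360°/16) = 7.32 mm²); After the difference (first − rest): starting from the 6.5×25 cube (162.50 mm²), the r=12 sphere at (1.5, 2.5) partially overlaps it — only the 7.31 mm² overlap (of its 7.32 mm²) is removed, clipping the outline — area = 155.19 mm². At z = 10.35: the cube (footprint 6.5×25) is included at this height (area 162.50 mm²); the sphere at (1.5, 2.5) is absent (|z−center|=12.350 > r=12); Taking the first minus the rest: none of the subtracted shapes is present at this height, so the 6.5×25 cube is unchanged — area = 162.50 mm². Checking containment: at z = 10.35 the cross-section extends beyond the z = 9.9 cross-section by about 7.31 mm².

part overhangs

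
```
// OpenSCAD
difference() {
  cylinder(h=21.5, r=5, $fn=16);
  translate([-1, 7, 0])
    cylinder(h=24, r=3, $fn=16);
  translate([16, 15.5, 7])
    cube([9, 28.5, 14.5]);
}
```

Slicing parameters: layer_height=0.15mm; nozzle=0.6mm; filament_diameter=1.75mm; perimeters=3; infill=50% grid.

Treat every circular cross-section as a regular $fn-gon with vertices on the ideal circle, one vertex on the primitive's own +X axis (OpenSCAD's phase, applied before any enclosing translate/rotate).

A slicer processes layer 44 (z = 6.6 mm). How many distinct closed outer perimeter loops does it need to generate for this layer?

1

At z = 6.6 mm: the r=5 cylinder contributes a regular 16-gon of circumradius 5; the r=3 cylinder at (-1, 7) contributes a regular 16-gon of circumradius 3; the cube at (16, 15.5) is not intersected at this z (z outside [7, 21.5]); Subtracting the remaining from the first: starting from the r=5 cylinder, the r=3 cylinder at (-1, 7) partially overlaps it — only the 1.90 mm² overlap (of its 27.55 mm²) is removed, clipping the outline — 1 connected region. The result has 1 disconnected region.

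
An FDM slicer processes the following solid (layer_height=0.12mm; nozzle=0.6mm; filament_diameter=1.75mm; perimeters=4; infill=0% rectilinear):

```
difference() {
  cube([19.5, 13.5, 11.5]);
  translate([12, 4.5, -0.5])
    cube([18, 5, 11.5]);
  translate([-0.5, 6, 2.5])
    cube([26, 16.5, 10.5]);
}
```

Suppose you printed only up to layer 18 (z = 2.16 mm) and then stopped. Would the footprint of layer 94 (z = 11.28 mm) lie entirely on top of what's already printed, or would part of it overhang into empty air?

part overhangs

Compare the two slices. At z = 2.16: the cube (footprint 19.5×13.5) is included at this height (area 263.25 mm²); the 18×5 cube at (12, 4.5) contributes its full rectangle (area 90.00 mm²); the cube at (-0.5, 6) is absent (z outside [2.5, 13]); Taking the first minus the rest: starting from the 19.5×13.5 cube (263.25 mm²), the 18×5 cube at (12, 4.5) partially overlaps it — only the 37.50 mm² overlap (of its 90.00 mm²) is removed, clipping the outline — area = 225.75 mm². At z = 11.28: the cube is present — its section is the full 19.5×13.5 rectangle (area 263.25 mm²); the cube at (12, 4.5) is not intersected at this z (z outside [-0.5, 11]); the 26×16.5 cube at (-0.5, 6) contributes its full rectangle (area 429.00 mm²); Subtracting the remaining from the first: starting from the 19.5×13.5 cube (263.25 mm²), the 26×16.5 cube at (-0.5, 6) partially overlaps it — only the 146.25 mm² overlap (of its 429.00 mm²) is removed, clipping the outline — area = 117.00 mm². Checking containment: at z = 11.28 the cross-section extends beyond the z = 2.16 cross-section by about 11.25 mm².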